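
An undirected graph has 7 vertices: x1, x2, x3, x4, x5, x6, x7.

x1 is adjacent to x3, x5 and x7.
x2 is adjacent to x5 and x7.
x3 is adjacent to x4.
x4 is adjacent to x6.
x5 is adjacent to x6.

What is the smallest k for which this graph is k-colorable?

3

The cycle x6-x4-x3-x1-x5-x6 has odd length 5, so it cannot be 2-colored; at least 3 colors are needed.
3 colors suffice: color 1 → {x1, x2, x4}; color 2 → {x3, x5, x7}; color 3 → {x6}. Every edge joins two different colors.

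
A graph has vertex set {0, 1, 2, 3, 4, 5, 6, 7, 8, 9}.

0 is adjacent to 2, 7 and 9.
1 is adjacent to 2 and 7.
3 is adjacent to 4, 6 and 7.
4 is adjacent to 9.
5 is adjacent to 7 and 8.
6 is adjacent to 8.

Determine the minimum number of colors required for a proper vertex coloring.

The cycle 8-6-3-7-5-8 has odd length 5, so it cannot be 2-colored; at least 3 colors are needed.
3 colors suffice: 0=blue, 1=blue, 2=red, 3=blue, 4=red, 5=blue, 6=green, 7=red, 8=red, 9=green. Each edge has distinct colors on its endpoints.

3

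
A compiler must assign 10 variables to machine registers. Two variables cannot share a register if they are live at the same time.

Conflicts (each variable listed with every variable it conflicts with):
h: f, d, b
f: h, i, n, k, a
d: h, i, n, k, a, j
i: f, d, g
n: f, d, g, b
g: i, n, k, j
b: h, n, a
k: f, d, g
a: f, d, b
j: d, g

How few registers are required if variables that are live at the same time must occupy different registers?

d and i conflict, so at least 2 registers are needed.
2 registers suffice: register 1 → {f, d, g, b}; register 2 → {h, i, n, k, a, j}. No two conflicting variables share a register.

2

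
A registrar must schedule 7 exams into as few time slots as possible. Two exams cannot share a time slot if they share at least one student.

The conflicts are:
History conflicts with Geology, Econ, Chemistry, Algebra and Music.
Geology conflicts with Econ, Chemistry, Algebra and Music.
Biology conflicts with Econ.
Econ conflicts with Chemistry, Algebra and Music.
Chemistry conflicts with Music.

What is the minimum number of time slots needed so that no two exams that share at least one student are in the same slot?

5

History, Geology, Econ, Chemistry, Music pairwise conflict, so at least 5 time slots are needed.
5 time slots suffice: time slot 1 → {Econ}; time slot 2 → {Geology, Biology}; time slot 3 → {History}; time slot 4 → {Algebra, Music}; time slot 5 → {Chemistry}. Each listed conflict is separated.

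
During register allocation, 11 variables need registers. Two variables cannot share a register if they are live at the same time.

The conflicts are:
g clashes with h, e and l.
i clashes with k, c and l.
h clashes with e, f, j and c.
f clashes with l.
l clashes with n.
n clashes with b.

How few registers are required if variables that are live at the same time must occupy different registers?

3

g, h, e are mutually in conflict, so at least 3 registers are needed.
3 registers suffice: register 1 → {h, k, l, b}; register 2 → {g, i, f, j, n}; register 3 → {e, c}. Each listed conflict is separated.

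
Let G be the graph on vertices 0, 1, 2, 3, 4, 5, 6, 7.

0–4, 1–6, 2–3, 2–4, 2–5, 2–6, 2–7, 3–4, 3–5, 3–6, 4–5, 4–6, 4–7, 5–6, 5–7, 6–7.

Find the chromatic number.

5

2, 3, 4, 5, 6 are pairwise adjacent (a clique of size 5), so at least 5 colors are needed.
5 colors suffice: color red → {0, 6}; color blue → {1, 4}; color green → {2}; color yellow → {5}; color purple → {3, 7}. Each edge has distinct colors on its endpoints.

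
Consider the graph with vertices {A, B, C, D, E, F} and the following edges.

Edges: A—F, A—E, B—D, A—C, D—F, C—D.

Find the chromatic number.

A and C are adjacent, so at least 2 colors are needed.
2 colors suffice: A=red, B=blue, C=blue, D=red, E=blue, F=blue. No two adjacent vertices share a color.

2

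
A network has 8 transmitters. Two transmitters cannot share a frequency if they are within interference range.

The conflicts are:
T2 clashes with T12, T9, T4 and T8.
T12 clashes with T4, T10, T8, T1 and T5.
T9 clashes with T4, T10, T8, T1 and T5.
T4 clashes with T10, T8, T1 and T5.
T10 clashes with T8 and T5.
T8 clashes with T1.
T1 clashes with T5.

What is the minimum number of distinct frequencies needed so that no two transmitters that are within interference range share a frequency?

4

T9, T4, T10, T8 are mutually in conflict, so at least 4 frequencies are needed.
4 frequencies suffice: frequency 1 → {T4}; frequency 2 → {T8, T5}; frequency 3 → {T12, T9}; frequency 4 → {T2, T10, T1}. Every pair that conflicts lands in different frequencies.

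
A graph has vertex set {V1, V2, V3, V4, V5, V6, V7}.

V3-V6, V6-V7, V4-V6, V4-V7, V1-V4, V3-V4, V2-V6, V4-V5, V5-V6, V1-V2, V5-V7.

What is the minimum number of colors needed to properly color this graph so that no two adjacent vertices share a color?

4

V4, V5, V6, V7 are pairwise adjacent (a clique of size 4), so at least 4 colors are needed.
4 colors suffice: color red → {V1, V6}; color blue → {V2, V4}; color green → {V3, V5}; color yellow → {V7}. No two adjacent vertices share a color.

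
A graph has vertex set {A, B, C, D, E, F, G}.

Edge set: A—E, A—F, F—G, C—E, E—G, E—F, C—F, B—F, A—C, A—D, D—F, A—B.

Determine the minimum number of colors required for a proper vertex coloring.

A, C, E, F are pairwise adjacent (a clique of size 4), so at least 4 colors are needed.
4 colors suffice: A=2, B=3, C=4, D=3, E=3, F=1, G=2. Every edge joins two different colors.

4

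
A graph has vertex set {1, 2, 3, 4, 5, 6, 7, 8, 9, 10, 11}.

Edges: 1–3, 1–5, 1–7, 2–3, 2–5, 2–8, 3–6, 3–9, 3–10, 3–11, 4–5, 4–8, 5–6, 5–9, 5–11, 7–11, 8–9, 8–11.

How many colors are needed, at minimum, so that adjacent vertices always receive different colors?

4 and 8 are adjacent, so at least 2 colors are needed.
2 colors suffice: color a → {3, 5, 7, 8}; color b → {1, 2, 4, 6, 9, 10, 11}. No two adjacent vertices share a color.

2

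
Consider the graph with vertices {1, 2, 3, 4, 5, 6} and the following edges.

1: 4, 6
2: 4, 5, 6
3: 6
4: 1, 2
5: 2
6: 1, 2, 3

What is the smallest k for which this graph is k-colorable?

2

2 and 6 are adjacent, so at least 2 colors are needed.
2 colors suffice: color a → {1, 2, 3}; color b → {4, 5, 6}. Each edge has distinct colors on its endpoints.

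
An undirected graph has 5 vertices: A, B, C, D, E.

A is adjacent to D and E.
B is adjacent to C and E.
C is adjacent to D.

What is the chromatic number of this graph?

3

The cycle A-E-B-C-D-A has odd length 5, so it cannot be 2-colored; at least 3 colors are needed.
3 colors suffice: color 1 → {A, B}; color 2 → {D, E}; color 3 → {C}. Every edge joins two different colors.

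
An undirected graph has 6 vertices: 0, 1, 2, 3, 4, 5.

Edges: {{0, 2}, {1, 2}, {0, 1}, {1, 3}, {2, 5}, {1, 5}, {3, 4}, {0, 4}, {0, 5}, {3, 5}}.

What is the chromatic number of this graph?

4

0, 1, 2, 5 form a clique, so at least 4 colors are needed.
A valid assignment using 4 colors: 0=c, 1=a, 2=d, 3=c, 4=a, 5=b. No two adjacent vertices share a color.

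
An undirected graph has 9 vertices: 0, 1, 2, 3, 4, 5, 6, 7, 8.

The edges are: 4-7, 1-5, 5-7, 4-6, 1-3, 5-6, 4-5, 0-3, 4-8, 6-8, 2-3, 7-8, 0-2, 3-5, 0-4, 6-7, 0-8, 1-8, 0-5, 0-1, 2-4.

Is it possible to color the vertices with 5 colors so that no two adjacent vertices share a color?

Yes

The chromatic number is 4. 0, 1, 3, 5 are mutually adjacent (a clique of size 4), so at least 4 colors are needed.
One proper 4-coloring: 0=blue, 1=green, 2=red, 3=yellow, 4=green, 5=red, 6=blue, 7=yellow, 8=red.
Since 5 ≥ 4, a proper 5-coloring certainly exists.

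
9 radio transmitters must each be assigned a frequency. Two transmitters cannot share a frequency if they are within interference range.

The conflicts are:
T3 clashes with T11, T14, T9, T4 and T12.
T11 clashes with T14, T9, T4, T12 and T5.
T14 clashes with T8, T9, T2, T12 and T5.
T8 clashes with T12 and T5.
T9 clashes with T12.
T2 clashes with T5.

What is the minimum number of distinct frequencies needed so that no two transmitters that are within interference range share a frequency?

5

T3, T11, T14, T9, T12 pairwise conflict, so at least 5 frequencies are needed.
5 frequencies suffice: frequency 1 → {T14, T4}; frequency 2 → {T11, T8, T2}; frequency 3 → {T12, T5}; frequency 4 → {T3}; frequency 5 → {T9}. No two conflicting transmitters share a frequency.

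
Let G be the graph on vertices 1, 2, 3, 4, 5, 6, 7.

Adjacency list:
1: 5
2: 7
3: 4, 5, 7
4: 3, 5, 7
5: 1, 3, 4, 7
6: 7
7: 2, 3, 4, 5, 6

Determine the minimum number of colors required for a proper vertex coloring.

3, 4, 5, 7 are pairwise adjacent (a clique of size 4), so at least 4 colors are needed.
A valid assignment using 4 colors: 1=a, 2=b, 3=c, 4=d, 5=b, 6=b, 7=a. Every edge joins two different colors.

4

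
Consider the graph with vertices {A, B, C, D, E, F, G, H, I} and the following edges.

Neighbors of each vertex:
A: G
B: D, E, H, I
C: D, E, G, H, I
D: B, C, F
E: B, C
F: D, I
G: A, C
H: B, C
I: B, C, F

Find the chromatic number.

2

B and E are adjacent, so at least 2 colors are needed.
2 colors suffice: A=1, B=1, C=1, D=2, E=2, F=1, G=2, H=2, I=2. Every edge joins two different colors.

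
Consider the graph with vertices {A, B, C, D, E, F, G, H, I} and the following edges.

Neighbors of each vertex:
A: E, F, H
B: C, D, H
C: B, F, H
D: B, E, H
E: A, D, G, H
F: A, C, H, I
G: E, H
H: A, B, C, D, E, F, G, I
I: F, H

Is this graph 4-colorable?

Yes

The chromatic number is 3. E, G, H form a triangle, so at least 3 colors are needed.
One proper 3-coloring: A=3, B=2, C=3, D=3, E=2, F=2, G=3, H=1, I=3.
Since 4 ≥ 3, a proper 4-coloring certainly exists.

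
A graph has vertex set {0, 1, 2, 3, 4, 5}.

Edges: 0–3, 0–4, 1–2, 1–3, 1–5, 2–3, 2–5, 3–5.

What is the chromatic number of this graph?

4

1, 2, 3, 5 form a clique, so at least 4 colors are needed.
One proper 4-coloring: 0=blue, 1=yellow, 2=blue, 3=red, 4=red, 5=green. Each edge has distinct colors on its endpoints.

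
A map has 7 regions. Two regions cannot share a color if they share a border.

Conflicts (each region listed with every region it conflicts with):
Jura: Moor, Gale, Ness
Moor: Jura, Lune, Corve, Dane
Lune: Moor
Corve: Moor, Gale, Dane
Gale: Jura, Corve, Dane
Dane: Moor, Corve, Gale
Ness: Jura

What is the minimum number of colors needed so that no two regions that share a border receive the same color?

Moor, Corve, Dane pairwise conflict, so at least 3 colors are needed.
3 colors suffice: color 1 → {Moor, Gale, Ness}; color 2 → {Jura, Lune, Corve}; color 3 → {Dane}. No two conflicting regions share a color.

3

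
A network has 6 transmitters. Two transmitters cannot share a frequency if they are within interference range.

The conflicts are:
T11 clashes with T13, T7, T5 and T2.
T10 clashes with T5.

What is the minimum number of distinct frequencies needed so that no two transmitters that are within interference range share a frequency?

T11 and T13 conflict, so at least 2 frequencies are needed.
2 frequencies suffice: frequency 1 → {T11, T10}; frequency 2 → {T13, T7, T5, T2}. Every pair that conflicts lands in different frequencies.

2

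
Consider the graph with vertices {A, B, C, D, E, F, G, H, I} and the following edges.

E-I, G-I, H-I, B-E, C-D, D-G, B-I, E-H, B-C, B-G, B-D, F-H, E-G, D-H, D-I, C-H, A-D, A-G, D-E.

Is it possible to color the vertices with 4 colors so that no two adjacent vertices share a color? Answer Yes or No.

B, D, E, G, I are mutually adjacent (a clique of size 5), so at least 5 colors are needed.
So 4 colors are not enough.

No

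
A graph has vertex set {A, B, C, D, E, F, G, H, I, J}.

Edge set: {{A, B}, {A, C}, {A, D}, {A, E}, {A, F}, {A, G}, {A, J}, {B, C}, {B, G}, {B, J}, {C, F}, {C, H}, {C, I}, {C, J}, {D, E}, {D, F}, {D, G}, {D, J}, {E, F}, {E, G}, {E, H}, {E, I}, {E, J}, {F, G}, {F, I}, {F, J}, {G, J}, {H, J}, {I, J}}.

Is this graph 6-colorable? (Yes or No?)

The chromatic number is 6. A, D, E, F, G, J are mutually adjacent (a clique of size 6), so at least 6 colors are needed.
6 colors suffice: color 1 → {J}; color 2 → {C, E}; color 3 → {B, F, H}; color 4 → {A, I}; color 5 → {G}; color 6 → {D}.
That is already a proper 6-coloring.

Yes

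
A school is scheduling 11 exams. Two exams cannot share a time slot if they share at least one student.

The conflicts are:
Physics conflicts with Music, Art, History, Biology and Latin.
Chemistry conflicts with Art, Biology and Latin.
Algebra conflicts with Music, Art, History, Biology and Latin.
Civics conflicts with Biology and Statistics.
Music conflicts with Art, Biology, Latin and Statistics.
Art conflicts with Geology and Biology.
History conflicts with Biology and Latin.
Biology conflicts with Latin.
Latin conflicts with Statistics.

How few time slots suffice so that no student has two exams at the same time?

Physics, History, Biology, Latin pairwise conflict, so at least 4 time slots are needed.
4 time slots suffice: time slot 1 → {Geology, Biology, Statistics}; time slot 2 → {Civics, Art, Latin}; time slot 3 → {Chemistry, Music, History}; time slot 4 → {Physics, Algebra}. Each listed conflict is separated.

4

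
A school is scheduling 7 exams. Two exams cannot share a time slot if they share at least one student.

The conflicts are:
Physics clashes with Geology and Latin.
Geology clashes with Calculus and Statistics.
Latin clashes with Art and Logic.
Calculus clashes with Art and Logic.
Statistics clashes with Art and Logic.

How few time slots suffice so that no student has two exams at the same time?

The cycle Physics-Latin-Logic-Statistics-Geology-Physics has odd length 5, so it cannot be 2-colored; at least 3 time slots are needed.
3 time slots suffice: time slot 1 → {Geology, Art, Logic}; time slot 2 → {Latin, Calculus, Statistics}; time slot 3 → {Physics}. Every pair that conflicts lands in different time slots.

3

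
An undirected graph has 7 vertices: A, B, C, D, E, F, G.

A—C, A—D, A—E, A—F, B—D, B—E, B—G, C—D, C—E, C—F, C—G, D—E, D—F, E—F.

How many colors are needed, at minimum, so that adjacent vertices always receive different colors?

A, C, D, E, F are mutually adjacent (a clique of size 5), so at least 5 colors are needed.
5 colors suffice: color 1 → {E, G}; color 2 → {D}; color 3 → {B, C}; color 4 → {F}; color 5 → {A}. Every edge joins two different colors.

5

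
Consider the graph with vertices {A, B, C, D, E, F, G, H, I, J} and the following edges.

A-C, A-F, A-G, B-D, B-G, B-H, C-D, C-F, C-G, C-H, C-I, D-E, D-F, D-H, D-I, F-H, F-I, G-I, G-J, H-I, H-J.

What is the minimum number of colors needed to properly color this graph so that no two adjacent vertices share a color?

C, D, F, H, I form a clique, so at least 5 colors are needed.
5 colors suffice: A=3, B=2, C=2, D=3, E=1, F=5, G=1, H=1, I=4, J=2. Every edge joins two different colors.

5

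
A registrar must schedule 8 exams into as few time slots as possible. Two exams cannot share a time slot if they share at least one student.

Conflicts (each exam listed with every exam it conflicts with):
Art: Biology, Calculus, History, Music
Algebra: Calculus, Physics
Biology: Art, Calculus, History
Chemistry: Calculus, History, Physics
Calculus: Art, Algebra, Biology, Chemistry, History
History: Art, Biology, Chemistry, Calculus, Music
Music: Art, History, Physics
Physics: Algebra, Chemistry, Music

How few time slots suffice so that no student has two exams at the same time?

Art, Biology, Calculus, History are mutually in conflict, so at least 4 time slots are needed.
4 time slots suffice: time slot 1 → {Calculus, Music}; time slot 2 → {History, Physics}; time slot 3 → {Art, Algebra, Chemistry}; time slot 4 → {Biology}. Every pair that conflicts lands in different time slots.

4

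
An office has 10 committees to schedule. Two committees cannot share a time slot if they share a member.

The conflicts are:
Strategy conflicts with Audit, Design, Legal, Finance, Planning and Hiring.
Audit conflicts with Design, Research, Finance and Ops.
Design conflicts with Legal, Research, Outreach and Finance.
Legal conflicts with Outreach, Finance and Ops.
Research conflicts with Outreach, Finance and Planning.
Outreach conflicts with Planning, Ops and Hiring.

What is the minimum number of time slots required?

4

Audit, Design, Research, Finance all conflict with each other, so at least 4 time slots are needed.
Using 4 time slots: Strategy=2, Audit=4, Design=1, Legal=4, Research=2, Outreach=3, Finance=3, Planning=1, Ops=1, Hiring=1. No two conflicting committees share a time slot.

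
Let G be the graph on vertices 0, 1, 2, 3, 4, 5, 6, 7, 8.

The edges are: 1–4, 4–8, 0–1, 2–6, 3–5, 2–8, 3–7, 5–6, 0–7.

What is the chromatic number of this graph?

3

The cycle 0-1-4-8-2-6-5-3-7-0 has odd length 9, so it cannot be 2-colored; at least 3 colors are needed.
3 colors suffice: color red → {1, 2, 5, 7}; color blue → {0, 3, 6, 8}; color green → {4}. Each edge has distinct colors on its endpoints.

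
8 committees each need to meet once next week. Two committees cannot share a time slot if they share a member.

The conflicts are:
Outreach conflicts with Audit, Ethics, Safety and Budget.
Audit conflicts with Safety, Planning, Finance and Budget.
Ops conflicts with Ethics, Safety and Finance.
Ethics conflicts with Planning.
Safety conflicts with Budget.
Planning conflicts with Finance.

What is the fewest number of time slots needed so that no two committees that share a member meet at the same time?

4

Outreach, Audit, Safety, Budget all conflict with each other, so at least 4 time slots are needed.
4 time slots suffice: Outreach=2, Audit=1, Ops=4, Ethics=1, Safety=3, Planning=3, Finance=2, Budget=4. Every pair that conflicts lands in different time slots.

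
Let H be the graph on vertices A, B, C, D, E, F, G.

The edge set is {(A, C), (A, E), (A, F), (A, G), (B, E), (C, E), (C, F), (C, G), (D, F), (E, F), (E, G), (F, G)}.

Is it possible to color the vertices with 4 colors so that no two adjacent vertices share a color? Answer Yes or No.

No

A, C, E, F, G are pairwise adjacent (a clique of size 5), so at least 5 colors are needed.
So 4 colors are not enough.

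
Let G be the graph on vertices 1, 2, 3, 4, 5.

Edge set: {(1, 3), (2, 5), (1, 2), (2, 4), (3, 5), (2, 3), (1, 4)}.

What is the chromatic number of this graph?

3

1, 2, 4 are mutually adjacent, so at least 3 colors are needed.
3 colors suffice: color a → {2}; color b → {1, 5}; color c → {3, 4}. Every edge joins two different colors.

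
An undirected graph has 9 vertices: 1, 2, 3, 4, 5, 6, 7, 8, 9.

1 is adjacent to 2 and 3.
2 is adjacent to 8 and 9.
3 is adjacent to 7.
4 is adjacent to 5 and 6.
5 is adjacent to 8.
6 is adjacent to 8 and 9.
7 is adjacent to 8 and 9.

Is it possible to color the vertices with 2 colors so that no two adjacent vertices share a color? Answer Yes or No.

No

The cycle 1-2-8-7-3-1 has odd length 5, so it cannot be 2-colored; at least 3 colors are needed.
So 2 colors are not enough.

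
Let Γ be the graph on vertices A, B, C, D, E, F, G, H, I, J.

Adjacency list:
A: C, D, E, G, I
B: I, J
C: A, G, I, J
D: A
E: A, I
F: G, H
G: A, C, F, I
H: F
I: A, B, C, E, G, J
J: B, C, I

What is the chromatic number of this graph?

4

A, C, G, I are pairwise adjacent (a clique of size 4), so at least 4 colors are needed.
4 colors suffice: color 1 → {D, F, I}; color 2 → {A, H, J}; color 3 → {B, C, E}; color 4 → {G}. Every edge joins two different colors.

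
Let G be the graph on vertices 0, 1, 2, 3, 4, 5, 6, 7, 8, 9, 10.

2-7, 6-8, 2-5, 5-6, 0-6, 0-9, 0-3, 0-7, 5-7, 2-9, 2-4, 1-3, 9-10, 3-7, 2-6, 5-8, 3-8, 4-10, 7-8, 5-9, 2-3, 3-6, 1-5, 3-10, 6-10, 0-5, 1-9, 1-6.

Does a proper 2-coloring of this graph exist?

No

0, 3, 7 are pairwise adjacent, so at least 3 colors are needed.
So 2 colors are not enough.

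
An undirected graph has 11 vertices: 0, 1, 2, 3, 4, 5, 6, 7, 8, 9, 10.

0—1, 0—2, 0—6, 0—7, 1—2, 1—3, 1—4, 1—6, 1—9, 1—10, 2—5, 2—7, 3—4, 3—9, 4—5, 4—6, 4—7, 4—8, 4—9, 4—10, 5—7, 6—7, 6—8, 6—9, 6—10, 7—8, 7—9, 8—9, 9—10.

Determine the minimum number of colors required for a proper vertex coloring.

5

1, 4, 6, 9, 10 are pairwise adjacent (a clique of size 5), so at least 5 colors are needed.
One proper 5-coloring: 0=c, 1=b, 2=a, 3=d, 4=a, 5=c, 6=d, 7=b, 8=e, 9=c, 10=e. No two adjacent vertices share a color.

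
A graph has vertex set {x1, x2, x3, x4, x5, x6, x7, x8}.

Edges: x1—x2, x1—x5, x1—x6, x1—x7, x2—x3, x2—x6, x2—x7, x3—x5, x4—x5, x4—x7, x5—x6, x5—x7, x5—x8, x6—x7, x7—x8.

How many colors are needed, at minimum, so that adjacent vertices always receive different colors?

x1, x5, x6, x7 are mutually adjacent (a clique of size 4), so at least 4 colors are needed.
4 colors suffice: x1=4, x2=1, x3=2, x4=3, x5=1, x6=3, x7=2, x8=3. Each edge has distinct colors on its endpoints.

4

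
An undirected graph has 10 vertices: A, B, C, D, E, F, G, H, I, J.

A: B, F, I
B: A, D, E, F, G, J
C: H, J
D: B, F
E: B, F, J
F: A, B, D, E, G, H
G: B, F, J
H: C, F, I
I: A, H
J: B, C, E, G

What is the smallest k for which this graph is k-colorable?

B, D, F are pairwise adjacent, so at least 3 colors are needed.
3 colors suffice: color 1 → {B, H}; color 2 → {F, I, J}; color 3 → {A, C, D, E, G}. Every edge joins two different colors.

3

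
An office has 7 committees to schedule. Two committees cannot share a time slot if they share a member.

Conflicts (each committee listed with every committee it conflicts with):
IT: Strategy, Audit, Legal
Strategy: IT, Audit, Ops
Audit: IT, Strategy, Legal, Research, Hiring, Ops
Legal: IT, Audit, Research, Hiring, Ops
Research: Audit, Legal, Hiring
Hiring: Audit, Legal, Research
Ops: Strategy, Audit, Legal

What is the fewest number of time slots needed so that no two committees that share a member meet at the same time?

Audit, Legal, Research, Hiring all conflict with each other, so at least 4 time slots are needed.
4 time slots suffice: time slot 1 → {Audit}; time slot 2 → {Strategy, Legal}; time slot 3 → {IT, Research, Ops}; time slot 4 → {Hiring}. Each listed conflict is separated.

4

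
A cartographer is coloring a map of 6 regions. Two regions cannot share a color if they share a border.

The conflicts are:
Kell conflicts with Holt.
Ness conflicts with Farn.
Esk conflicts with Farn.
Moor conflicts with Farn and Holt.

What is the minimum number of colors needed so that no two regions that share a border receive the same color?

2

Kell and Holt conflict, so at least 2 colors are needed.
A valid assignment using 2 colors: Kell=2, Ness=2, Esk=2, Moor=2, Farn=1, Holt=1. No two conflicting regions share a color.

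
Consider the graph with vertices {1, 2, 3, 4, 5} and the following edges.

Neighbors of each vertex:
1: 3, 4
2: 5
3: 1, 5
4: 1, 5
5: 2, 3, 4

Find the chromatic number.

2

2 and 5 are adjacent, so at least 2 colors are needed.
2 colors suffice: color red → {1, 5}; color blue → {2, 3, 4}. Each edge has distinct colors on its endpoints.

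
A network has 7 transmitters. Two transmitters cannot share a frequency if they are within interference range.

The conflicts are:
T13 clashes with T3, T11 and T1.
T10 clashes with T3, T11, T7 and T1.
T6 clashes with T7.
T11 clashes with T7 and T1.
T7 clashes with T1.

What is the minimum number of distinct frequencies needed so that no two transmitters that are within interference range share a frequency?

T10, T11, T7, T1 are mutually in conflict, so at least 4 frequencies are needed.
4 frequencies suffice: frequency 1 → {T3, T6, T11}; frequency 2 → {T1}; frequency 3 → {T13, T7}; frequency 4 → {T10}. Every pair that conflicts lands in different frequencies.

4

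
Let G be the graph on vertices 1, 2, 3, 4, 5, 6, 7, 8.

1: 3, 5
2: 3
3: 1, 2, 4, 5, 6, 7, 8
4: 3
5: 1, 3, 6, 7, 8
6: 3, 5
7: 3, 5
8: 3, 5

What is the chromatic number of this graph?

3

3, 5, 6 are pairwise adjacent, so at least 3 colors are needed.
3 colors suffice: color a → {3}; color b → {2, 4, 5}; color c → {1, 6, 7, 8}. Each edge has distinct colors on its endpoints.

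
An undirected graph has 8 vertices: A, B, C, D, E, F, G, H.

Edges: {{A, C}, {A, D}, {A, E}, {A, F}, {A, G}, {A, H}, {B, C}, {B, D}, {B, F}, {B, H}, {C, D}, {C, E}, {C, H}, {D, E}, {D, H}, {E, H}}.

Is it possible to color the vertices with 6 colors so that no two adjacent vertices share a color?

The chromatic number is 5. A, C, D, E, H are mutually adjacent (a clique of size 5), so at least 5 colors are needed.
A valid assignment using 5 colors: A=1, B=1, C=3, D=4, E=5, F=2, G=2, H=2.
Since 6 ≥ 5, a proper 6-coloring certainly exists.

Yes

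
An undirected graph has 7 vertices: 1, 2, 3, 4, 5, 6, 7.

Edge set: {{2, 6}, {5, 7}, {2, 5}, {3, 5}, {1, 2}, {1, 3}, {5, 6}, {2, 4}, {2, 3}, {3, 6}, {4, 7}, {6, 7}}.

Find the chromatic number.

4

2, 3, 5, 6 form a clique, so at least 4 colors are needed.
One proper 4-coloring: 1=blue, 2=red, 3=green, 4=blue, 5=yellow, 6=blue, 7=red. Every edge joins two different colors.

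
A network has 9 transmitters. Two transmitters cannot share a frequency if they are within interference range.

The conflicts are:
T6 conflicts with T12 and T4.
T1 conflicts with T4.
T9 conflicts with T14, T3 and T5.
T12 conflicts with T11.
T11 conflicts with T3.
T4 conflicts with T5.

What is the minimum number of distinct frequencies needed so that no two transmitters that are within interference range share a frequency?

The cycle T9-T3-T11-T12-T6-T4-T5-T9 has odd length 7, so it cannot be 2-colored; at least 3 frequencies are needed.
A valid assignment using 3 frequencies: T6=2, T1=2, T9=1, T12=1, T11=3, T14=2, T3=2, T4=1, T5=2. Each listed conflict is separated.

3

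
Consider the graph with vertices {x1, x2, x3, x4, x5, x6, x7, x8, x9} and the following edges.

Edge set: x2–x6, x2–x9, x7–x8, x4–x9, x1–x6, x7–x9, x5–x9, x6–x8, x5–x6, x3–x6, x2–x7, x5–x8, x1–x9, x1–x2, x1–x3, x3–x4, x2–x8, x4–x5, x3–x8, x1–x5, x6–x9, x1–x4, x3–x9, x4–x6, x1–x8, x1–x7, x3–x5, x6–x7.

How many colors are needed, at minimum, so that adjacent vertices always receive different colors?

x1, x3, x4, x5, x6, x9 form a clique, so at least 6 colors are needed.
A valid assignment using 6 colors: x1=1, x2=4, x3=4, x4=6, x5=5, x6=2, x7=5, x8=3, x9=3. No two adjacent vertices share a color.

6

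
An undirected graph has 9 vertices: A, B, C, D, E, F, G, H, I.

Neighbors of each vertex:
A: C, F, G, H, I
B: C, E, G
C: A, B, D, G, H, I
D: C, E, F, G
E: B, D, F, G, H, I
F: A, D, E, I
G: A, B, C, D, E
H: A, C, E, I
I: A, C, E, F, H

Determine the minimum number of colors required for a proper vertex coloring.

4

A, C, H, I are mutually adjacent (a clique of size 4), so at least 4 colors are needed.
4 colors suffice: color 1 → {C, E}; color 2 → {G, I}; color 3 → {A, B, D}; color 4 → {F, H}. Each edge has distinct colors on its endpoints.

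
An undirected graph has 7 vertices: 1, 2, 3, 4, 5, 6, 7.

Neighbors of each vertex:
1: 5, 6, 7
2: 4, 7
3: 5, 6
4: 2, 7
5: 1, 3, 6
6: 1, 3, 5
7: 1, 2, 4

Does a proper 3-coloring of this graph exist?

Yes

The chromatic number is 3. 1, 5, 6 are pairwise adjacent, so at least 3 colors are needed.
One proper 3-coloring: 1=blue, 2=blue, 3=blue, 4=green, 5=green, 6=red, 7=red.
That is already a proper 3-coloring.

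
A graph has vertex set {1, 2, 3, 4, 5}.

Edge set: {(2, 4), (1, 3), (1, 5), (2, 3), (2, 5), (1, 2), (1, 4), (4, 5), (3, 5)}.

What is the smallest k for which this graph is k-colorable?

4

1, 2, 3, 5 form a clique, so at least 4 colors are needed.
4 colors suffice: color red → {2}; color blue → {1}; color green → {5}; color yellow → {3, 4}. No two adjacent vertices share a color.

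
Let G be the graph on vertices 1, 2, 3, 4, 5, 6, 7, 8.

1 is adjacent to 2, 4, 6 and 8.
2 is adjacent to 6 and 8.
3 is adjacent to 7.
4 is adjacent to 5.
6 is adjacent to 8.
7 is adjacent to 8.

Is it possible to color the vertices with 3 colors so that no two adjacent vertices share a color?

No

1, 2, 6, 8 are pairwise adjacent (a clique of size 4), so at least 4 colors are needed.
So 3 colors are not enough.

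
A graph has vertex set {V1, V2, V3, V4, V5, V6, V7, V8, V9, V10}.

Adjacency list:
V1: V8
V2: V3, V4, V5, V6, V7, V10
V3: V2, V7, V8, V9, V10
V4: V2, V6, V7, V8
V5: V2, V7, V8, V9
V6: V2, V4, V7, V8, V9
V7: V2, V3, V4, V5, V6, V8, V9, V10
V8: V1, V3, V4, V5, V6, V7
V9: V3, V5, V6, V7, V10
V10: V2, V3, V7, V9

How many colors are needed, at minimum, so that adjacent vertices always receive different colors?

4

V3, V7, V9, V10 are pairwise adjacent (a clique of size 4), so at least 4 colors are needed.
One proper 4-coloring: V1=R, V2=B, V3=G, V4=Y, V5=G, V6=G, V7=R, V8=B, V9=B, V10=Y. No two adjacent vertices share a color.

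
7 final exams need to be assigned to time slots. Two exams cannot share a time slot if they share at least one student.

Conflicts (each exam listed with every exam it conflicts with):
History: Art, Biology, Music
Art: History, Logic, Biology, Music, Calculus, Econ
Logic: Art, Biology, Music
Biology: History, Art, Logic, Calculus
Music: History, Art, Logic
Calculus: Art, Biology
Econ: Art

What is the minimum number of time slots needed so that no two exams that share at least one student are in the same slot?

3

Art, Logic, Music are mutually in conflict, so at least 3 time slots are needed.
3 time slots suffice: History=3, Art=1, Logic=3, Biology=2, Music=2, Calculus=3, Econ=2. Every pair that conflicts lands in different time slots.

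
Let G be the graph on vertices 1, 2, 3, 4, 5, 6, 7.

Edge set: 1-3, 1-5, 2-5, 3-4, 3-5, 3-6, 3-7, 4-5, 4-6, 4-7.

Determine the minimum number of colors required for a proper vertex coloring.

3

3, 4, 7 form a triangle, so at least 3 colors are needed.
3 colors suffice: color a → {2, 3}; color b → {5, 6, 7}; color c → {1, 4}. Each edge has distinct colors on its endpoints.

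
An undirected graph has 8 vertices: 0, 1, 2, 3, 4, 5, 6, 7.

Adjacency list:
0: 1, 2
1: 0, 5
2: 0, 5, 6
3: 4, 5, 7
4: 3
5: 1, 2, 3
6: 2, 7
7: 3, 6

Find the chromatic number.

The cycle 2-5-3-7-6-2 has odd length 5, so it cannot be 2-colored; at least 3 colors are needed.
One proper 3-coloring: 0=blue, 1=red, 2=red, 3=red, 4=blue, 5=blue, 6=blue, 7=green. No two adjacent vertices share a color.

3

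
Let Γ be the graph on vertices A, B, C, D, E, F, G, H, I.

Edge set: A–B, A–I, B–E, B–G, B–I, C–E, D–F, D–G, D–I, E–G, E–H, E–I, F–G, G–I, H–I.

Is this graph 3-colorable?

B, E, G, I are mutually adjacent (a clique of size 4), so at least 4 colors are needed.
So 3 colors are not enough.

No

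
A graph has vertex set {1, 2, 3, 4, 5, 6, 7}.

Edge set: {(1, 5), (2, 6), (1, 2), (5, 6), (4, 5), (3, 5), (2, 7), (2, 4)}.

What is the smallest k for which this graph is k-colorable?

2 and 7 are adjacent, so at least 2 colors are needed.
2 colors suffice: color red → {2, 5}; color blue → {1, 3, 4, 6, 7}. Each edge has distinct colors on its endpoints.

2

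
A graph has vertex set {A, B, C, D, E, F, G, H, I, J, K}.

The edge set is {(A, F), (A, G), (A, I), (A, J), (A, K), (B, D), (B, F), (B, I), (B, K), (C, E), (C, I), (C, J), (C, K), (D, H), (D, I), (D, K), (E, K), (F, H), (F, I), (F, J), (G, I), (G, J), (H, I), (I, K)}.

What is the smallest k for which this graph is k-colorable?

B, D, I, K form a clique, so at least 4 colors are needed.
4 colors suffice: A=green, B=yellow, C=green, D=green, E=red, F=blue, G=blue, H=yellow, I=red, J=red, K=blue. Each edge has distinct colors on its endpoints.

4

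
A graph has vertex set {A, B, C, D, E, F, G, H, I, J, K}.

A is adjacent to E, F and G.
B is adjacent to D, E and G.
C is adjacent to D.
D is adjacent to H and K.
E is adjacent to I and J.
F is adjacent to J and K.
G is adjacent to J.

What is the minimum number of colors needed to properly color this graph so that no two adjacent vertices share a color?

2

A and E are adjacent, so at least 2 colors are needed.
One proper 2-coloring: A=blue, B=blue, C=blue, D=red, E=red, F=red, G=red, H=blue, I=blue, J=blue, K=blue. Each edge has distinct colors on its endpoints.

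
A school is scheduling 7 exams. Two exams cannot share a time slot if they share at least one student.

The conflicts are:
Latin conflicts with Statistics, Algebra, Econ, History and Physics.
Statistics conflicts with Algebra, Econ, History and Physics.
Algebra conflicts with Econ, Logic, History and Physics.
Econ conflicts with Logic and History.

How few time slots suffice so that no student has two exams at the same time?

5

Latin, Statistics, Algebra, Econ, History are mutually in conflict, so at least 5 time slots are needed.
5 time slots suffice: Latin=3, Statistics=2, Algebra=1, Econ=4, Logic=2, History=5, Physics=4. Each listed conflict is separated.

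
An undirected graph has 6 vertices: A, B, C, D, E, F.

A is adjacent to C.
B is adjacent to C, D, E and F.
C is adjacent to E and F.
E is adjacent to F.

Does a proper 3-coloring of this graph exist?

B, C, E, F are mutually adjacent (a clique of size 4), so at least 4 colors are needed.
So 3 colors are not enough.

No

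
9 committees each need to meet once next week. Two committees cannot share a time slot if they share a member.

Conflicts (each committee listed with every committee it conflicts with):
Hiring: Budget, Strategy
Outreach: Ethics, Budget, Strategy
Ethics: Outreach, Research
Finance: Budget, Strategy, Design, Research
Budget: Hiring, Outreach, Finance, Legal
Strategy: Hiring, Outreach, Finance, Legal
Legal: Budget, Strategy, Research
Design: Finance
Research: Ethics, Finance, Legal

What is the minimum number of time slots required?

3

The cycle Budget-Outreach-Ethics-Research-Finance-Budget has odd length 5, so it cannot be 2-colored; at least 3 time slots are needed.
3 time slots suffice: time slot 1 → {Hiring, Outreach, Finance, Legal}; time slot 2 → {Budget, Strategy, Design, Research}; time slot 3 → {Ethics}. No two conflicting committees share a time slot.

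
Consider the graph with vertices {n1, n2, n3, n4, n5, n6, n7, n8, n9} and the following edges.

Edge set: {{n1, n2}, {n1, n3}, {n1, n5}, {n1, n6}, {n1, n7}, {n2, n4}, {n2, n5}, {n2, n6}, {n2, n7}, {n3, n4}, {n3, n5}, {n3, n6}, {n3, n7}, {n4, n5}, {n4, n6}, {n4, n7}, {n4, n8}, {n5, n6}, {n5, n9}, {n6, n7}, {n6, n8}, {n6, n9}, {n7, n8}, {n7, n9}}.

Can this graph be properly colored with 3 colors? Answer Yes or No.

n1, n2, n5, n6 are mutually adjacent (a clique of size 4), so at least 4 colors are needed.
So 3 colors are not enough.

No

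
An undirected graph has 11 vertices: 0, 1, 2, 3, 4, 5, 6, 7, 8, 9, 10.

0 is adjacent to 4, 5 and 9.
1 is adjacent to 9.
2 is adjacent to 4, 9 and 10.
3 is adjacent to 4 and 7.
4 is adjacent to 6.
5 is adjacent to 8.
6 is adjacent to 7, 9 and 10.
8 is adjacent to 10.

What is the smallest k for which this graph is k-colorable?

5 and 8 are adjacent, so at least 2 colors are needed.
2 colors suffice: 0=b, 1=b, 2=b, 3=b, 4=a, 5=a, 6=b, 7=a, 8=b, 9=a, 10=a. Every edge joins two different colors.

2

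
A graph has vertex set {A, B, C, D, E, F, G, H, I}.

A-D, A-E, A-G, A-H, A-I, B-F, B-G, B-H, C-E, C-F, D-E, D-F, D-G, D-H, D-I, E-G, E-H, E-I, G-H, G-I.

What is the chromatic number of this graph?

A, D, E, G, H form a clique, so at least 5 colors are needed.
5 colors suffice: color 1 → {F, G}; color 2 → {B, E}; color 3 → {C, D}; color 4 → {H, I}; color 5 → {A}. Each edge has distinct colors on its endpoints.

5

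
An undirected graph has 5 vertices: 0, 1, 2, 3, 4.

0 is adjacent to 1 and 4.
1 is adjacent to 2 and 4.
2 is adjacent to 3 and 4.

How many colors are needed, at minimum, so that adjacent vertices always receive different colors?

3

1, 2, 4 form a triangle, so at least 3 colors are needed.
One proper 3-coloring: 0=red, 1=blue, 2=red, 3=blue, 4=green. Each edge has distinct colors on its endpoints.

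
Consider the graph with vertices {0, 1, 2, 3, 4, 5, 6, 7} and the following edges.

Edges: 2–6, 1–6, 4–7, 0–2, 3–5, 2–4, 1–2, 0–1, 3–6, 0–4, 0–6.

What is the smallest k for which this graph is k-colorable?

4

0, 1, 2, 6 are pairwise adjacent (a clique of size 4), so at least 4 colors are needed.
4 colors suffice: color a → {0, 3, 7}; color b → {2, 5}; color c → {4, 6}; color d → {1}. Every edge joins two different colors.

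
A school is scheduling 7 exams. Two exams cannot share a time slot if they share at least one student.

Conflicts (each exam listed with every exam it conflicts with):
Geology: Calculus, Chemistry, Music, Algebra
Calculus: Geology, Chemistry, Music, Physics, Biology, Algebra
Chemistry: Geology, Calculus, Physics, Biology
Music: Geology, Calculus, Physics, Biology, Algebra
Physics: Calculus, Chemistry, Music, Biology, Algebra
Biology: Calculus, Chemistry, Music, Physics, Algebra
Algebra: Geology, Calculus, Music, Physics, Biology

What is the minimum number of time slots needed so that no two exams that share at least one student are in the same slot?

Calculus, Music, Physics, Biology, Algebra pairwise conflict, so at least 5 time slots are needed.
5 time slots suffice: time slot 1 → {Calculus}; time slot 2 → {Geology, Physics}; time slot 3 → {Chemistry, Music}; time slot 4 → {Algebra}; time slot 5 → {Biology}. Each listed conflict is separated.

5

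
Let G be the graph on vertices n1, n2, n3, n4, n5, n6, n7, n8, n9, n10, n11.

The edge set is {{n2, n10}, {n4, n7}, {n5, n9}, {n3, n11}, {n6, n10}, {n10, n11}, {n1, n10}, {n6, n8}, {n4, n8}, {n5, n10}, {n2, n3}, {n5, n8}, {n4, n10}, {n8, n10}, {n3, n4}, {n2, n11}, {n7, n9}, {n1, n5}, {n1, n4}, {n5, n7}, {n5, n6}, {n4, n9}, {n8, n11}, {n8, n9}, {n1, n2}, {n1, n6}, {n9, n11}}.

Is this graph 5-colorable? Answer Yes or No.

The chromatic number is 4. n1, n5, n6, n10 are pairwise adjacent (a clique of size 4), so at least 4 colors are needed.
A valid assignment using 4 colors: n1=2, n2=4, n3=1, n4=3, n5=3, n6=4, n7=2, n8=2, n9=1, n10=1, n11=3.
Since 5 ≥ 4, a proper 5-coloring certainly exists.

Yes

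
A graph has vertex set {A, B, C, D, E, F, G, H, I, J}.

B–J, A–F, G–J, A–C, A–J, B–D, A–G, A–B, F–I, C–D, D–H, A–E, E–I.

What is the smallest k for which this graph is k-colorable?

3

A, B, J are pairwise adjacent, so at least 3 colors are needed.
3 colors suffice: color 1 → {A, D, I}; color 2 → {C, E, F, H, J}; color 3 → {B, G}. Every edge joins two different colors.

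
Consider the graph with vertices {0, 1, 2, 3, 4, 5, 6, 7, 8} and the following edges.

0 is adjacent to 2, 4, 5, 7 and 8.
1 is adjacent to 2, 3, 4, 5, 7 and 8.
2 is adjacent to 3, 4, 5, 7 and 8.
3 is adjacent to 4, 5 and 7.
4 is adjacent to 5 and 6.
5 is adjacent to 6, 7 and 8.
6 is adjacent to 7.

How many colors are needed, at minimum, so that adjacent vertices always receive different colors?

5

1, 2, 3, 4, 5 are pairwise adjacent (a clique of size 5), so at least 5 colors are needed.
5 colors suffice: color red → {5}; color blue → {2, 6}; color green → {0, 1}; color yellow → {4, 7, 8}; color purple → {3}. No two adjacent vertices share a color.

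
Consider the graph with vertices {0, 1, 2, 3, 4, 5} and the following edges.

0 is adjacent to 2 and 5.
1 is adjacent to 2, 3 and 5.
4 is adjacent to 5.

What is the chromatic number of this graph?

2

4 and 5 are adjacent, so at least 2 colors are needed.
2 colors suffice: 0=b, 1=b, 2=a, 3=a, 4=b, 5=a. Every edge joins two different colors.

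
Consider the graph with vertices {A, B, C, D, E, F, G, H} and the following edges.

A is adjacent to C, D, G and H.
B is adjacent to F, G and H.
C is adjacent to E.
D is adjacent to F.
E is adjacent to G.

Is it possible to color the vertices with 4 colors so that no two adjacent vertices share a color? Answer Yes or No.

Yes

The chromatic number is 3. The cycle A-G-B-F-D-A has odd length 5, so it cannot be 2-colored; at least 3 colors are needed.
3 colors suffice: A=1, B=1, C=2, D=2, E=1, F=3, G=2, H=2.
Since 4 ≥ 3, a proper 4-coloring certainly exists.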